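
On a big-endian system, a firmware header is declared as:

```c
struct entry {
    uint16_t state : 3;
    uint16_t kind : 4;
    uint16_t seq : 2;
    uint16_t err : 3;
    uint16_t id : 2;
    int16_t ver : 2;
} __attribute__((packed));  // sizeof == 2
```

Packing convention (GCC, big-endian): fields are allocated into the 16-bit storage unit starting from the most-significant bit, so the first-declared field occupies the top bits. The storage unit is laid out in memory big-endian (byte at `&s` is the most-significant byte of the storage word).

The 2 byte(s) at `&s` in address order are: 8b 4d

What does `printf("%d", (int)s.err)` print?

4

[0]=0x8b [1]=0x4d (big-endian) → word 0x8b4d
state:3 @ bit 13 → (0x8b4d>>13)&0x7 = 0x4
kind:4 @ bit 9 → (0x8b4d>>9)&0xf = 0x5
seq:2 @ bit 7 → (0x8b4d>>7)&0x3 = 0x2
err:3 @ bit 4 → (0x8b4d>>4)&0x7 = 0x4  ←
id:2 @ bit 2 → (0x8b4d>>2)&0x3 = 0x3
ver:2 @ bit 0 → (0x8b4d>>0)&0x3 = 0x1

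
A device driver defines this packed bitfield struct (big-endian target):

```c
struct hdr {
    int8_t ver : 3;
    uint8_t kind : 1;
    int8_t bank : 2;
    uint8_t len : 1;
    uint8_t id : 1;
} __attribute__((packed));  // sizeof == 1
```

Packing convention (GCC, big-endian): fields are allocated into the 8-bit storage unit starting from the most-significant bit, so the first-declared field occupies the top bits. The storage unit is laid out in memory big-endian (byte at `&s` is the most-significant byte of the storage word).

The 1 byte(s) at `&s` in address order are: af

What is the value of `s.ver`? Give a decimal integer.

-3

[0]=0xaf (big-endian) → word 0xaf
ver [5+:3] = (word>>5) & 0x7 = 5  ←
kind [4+:1] = (word>>4) & 0x1 = 0
bank [2+:2] = (word>>2) & 0x3 = 3
len [1+:1] = (word>>1) & 0x1 = 1
id [0+:1] = (word>>0) & 0x1 = 1
ver signed 3b, MSB=1: 5 - 8 = -3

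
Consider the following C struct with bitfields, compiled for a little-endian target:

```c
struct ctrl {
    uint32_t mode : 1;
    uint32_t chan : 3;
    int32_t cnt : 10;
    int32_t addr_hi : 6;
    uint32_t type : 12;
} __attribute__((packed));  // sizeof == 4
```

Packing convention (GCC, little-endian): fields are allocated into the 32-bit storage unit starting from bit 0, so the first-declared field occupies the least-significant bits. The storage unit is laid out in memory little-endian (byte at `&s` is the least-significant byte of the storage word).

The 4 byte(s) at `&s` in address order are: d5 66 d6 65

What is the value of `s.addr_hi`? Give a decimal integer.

[0]=0xd5 [1]=0x66 [2]=0xd6 [3]=0x65 (little-endian) → word 0x65d666d5
mode:1 @ bit 0 → (0x65d666d5>>0)&0x1 = 0x1
chan:3 @ bit 1 → (0x65d666d5>>1)&0x7 = 0x2
cnt:10 @ bit 4 → (0x65d666d5>>4)&0x3ff = 0x26d
addr_hi:6 @ bit 14 → (0x65d666d5>>14)&0x3f = 0x19  ←
type:12 @ bit 20 → (0x65d666d5>>20)&0xfff = 0x65d
addr_hi signed 6b, MSB=0: value = 25

25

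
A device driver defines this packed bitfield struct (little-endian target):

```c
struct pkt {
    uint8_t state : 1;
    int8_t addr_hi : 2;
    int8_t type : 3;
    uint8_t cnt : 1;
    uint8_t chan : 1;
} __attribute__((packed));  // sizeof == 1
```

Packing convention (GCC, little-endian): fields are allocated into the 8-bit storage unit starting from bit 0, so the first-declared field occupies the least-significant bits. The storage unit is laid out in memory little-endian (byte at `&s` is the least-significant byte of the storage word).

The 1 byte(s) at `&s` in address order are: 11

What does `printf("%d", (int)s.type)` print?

[0]=0x11 (little-endian) → word 0x11
state:1 @ bit 0 → (0x11>>0)&0x1 = 0x1
addr_hi:2 @ bit 1 → (0x11>>1)&0x3 = 0x0
type:3 @ bit 3 → (0x11>>3)&0x7 = 0x2  ←
cnt:1 @ bit 6 → (0x11>>6)&0x1 = 0x0
chan:1 @ bit 7 → (0x11>>7)&0x1 = 0x0
type signed 3b, MSB=0: value = 2

2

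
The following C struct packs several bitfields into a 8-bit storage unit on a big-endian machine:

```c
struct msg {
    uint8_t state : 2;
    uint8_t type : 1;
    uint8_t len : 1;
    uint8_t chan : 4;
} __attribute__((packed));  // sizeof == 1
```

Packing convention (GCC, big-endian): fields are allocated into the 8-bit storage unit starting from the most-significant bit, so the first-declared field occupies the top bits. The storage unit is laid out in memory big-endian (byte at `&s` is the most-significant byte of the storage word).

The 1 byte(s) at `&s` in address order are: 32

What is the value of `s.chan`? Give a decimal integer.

2

[0]=0x32 (big-endian) → word 0x32
state [6+:2] = (word>>6) & 0x3 = 0
type [5+:1] = (word>>5) & 0x1 = 1
len [4+:1] = (word>>4) & 0x1 = 1
chan [0+:4] = (word>>0) & 0xf = 2  ←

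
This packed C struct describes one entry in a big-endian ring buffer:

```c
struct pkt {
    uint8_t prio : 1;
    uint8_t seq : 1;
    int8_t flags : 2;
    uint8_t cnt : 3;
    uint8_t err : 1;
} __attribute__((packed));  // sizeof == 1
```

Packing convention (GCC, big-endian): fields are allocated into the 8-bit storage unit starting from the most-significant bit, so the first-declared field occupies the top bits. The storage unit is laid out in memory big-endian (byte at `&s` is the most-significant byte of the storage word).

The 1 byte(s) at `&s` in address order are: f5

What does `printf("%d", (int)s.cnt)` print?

2

[0]=0xf5 (big-endian) → word 0xf5
prio:1 @ bit 7 → (0xf5>>7)&0x1 = 0x1
seq:1 @ bit 6 → (0xf5>>6)&0x1 = 0x1
flags:2 @ bit 4 → (0xf5>>4)&0x3 = 0x3
cnt:3 @ bit 1 → (0xf5>>1)&0x7 = 0x2  ←
err:1 @ bit 0 → (0xf5>>0)&0x1 = 0x1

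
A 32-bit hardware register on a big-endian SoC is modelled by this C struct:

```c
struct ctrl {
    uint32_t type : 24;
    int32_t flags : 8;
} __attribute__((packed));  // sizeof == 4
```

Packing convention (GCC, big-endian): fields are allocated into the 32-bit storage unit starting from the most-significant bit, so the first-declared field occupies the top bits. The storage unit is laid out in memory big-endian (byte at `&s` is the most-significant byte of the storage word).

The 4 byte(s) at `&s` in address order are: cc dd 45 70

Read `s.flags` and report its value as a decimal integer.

[0]=0xcc [1]=0xdd [2]=0x45 [3]=0x70 (big-endian) → word 0xccdd4570
type [8+:24] = (word>>8) & 0xffffff = 13425989
flags [0+:8] = (word>>0) & 0xff = 112  ←
flags signed 8b, MSB=0: value = 112

112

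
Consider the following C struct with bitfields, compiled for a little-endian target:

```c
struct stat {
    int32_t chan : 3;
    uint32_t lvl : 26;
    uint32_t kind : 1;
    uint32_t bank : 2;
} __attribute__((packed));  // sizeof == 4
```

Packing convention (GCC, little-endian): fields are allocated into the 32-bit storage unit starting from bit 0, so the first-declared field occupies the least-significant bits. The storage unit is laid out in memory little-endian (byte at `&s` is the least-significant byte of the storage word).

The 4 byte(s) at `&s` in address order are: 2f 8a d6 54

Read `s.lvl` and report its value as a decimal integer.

43700549

[0]=0x2f [1]=0x8a [2]=0xd6 [3]=0x54 (little-endian) → word 0x54d68a2f
chan [0+:3] = (word>>0) & 0x7 = 7
lvl [3+:26] = (word>>3) & 0x3ffffff = 43700549  ←
kind [29+:1] = (word>>29) & 0x1 = 0
bank [30+:2] = (word>>30) & 0x3 = 1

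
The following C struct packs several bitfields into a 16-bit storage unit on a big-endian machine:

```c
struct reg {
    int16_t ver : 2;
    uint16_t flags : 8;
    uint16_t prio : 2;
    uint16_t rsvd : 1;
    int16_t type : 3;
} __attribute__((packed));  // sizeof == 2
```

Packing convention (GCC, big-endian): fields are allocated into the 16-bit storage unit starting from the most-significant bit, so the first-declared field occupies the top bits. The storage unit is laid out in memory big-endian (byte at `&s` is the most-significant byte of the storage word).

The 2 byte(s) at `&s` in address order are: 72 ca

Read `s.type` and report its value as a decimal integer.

2

[0]=0x72 [1]=0xca (big-endian) → word 0x72ca
ver:2 @ bit 14 → (0x72ca>>14)&0x3 = 0x1
flags:8 @ bit 6 → (0x72ca>>6)&0xff = 0xcb
prio:2 @ bit 4 → (0x72ca>>4)&0x3 = 0x0
rsvd:1 @ bit 3 → (0x72ca>>3)&0x1 = 0x1
type:3 @ bit 0 → (0x72ca>>0)&0x7 = 0x2  ←
type signed 3b, MSB=0: value = 2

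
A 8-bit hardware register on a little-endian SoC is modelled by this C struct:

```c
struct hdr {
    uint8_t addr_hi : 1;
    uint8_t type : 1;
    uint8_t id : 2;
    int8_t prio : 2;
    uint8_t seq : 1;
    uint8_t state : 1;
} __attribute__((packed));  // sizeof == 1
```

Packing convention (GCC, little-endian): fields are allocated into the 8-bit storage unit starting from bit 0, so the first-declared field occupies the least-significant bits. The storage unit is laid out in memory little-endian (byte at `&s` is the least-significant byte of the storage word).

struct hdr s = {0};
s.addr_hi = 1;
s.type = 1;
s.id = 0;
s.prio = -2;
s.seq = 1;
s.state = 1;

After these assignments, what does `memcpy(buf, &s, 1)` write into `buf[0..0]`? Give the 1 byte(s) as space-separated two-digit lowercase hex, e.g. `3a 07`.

e3

addr_hi:1 = 1 → 0x1 << 0 → word 0x01
type:1 = 1 → 0x1 << 1 → word 0x03
id:2 = 0 → 0x0 << 2 → word 0x03
prio:2 = -2 → 0x2 << 4 → word 0x23
seq:1 = 1 → 0x1 << 6 → word 0x63
state:1 = 1 → 0x1 << 7 → word 0xe3
word = 0xe3 → little-endian bytes:
  [0]=0xe3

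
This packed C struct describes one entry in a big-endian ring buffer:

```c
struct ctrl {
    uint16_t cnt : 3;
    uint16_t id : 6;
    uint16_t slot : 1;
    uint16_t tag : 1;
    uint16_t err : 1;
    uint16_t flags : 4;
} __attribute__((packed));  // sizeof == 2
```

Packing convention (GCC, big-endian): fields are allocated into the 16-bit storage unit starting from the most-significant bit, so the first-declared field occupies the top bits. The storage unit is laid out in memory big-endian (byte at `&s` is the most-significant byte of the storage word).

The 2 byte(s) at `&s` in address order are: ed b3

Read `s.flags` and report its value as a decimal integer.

3

[0]=0xed [1]=0xb3 (big-endian) → word 0xedb3
cnt:3 @ bit 13 → (0xedb3>>13)&0x7 = 0x7
id:6 @ bit 7 → (0xedb3>>7)&0x3f = 0x1b
slot:1 @ bit 6 → (0xedb3>>6)&0x1 = 0x0
tag:1 @ bit 5 → (0xedb3>>5)&0x1 = 0x1
err:1 @ bit 4 → (0xedb3>>4)&0x1 = 0x1
flags:4 @ bit 0 → (0xedb3>>0)&0xf = 0x3  ←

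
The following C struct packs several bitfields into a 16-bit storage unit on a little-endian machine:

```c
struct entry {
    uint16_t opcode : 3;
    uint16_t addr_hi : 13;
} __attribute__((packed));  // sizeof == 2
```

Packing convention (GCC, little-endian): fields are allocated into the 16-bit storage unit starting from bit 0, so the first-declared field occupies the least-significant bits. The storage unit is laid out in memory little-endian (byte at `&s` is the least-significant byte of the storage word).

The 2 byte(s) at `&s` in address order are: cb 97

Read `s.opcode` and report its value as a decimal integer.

[0]=0xcb [1]=0x97 (little-endian) → word 0x97cb
opcode [0+:3] = (word>>0) & 0x7 = 3  ←
addr_hi [3+:13] = (word>>3) & 0x1fff = 4857

3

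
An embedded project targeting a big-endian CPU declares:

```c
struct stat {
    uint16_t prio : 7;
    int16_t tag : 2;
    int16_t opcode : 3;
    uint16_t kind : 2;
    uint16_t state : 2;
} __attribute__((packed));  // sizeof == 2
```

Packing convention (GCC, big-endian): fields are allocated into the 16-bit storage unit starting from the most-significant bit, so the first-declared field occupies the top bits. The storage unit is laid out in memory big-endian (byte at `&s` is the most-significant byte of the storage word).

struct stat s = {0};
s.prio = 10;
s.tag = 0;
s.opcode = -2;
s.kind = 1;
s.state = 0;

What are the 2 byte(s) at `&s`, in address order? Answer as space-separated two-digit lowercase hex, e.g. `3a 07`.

prio (7b) val=10 bits=0xa at bit 9: 0x1400
tag (2b) val=0 bits=0x0 at bit 7: 0x1400
opcode (3b) val=-2 bits=0x6 at bit 4: 0x1460
kind (2b) val=1 bits=0x1 at bit 2: 0x1464
state (2b) val=0 bits=0x0 at bit 0: 0x1464
word = 0x1464 → big-endian bytes:
  [0]=0x14  [1]=0x64

14 64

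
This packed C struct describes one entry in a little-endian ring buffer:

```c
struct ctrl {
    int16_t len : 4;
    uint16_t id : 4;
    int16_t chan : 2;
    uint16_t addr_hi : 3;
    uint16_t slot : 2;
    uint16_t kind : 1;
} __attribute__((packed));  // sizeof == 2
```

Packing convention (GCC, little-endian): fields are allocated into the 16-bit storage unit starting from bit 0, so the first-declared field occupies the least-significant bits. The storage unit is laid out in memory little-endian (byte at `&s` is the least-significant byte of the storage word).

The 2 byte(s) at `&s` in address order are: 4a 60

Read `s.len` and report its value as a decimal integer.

-6

[0]=0x4a [1]=0x60 (little-endian) → word 0x604a
len [0+:4] = (word>>0) & 0xf = 10  ←
id [4+:4] = (word>>4) & 0xf = 4
chan [8+:2] = (word>>8) & 0x3 = 0
addr_hi [10+:3] = (word>>10) & 0x7 = 0
slot [13+:2] = (word>>13) & 0x3 = 3
kind [15+:1] = (word>>15) & 0x1 = 0
len signed 4b, MSB=1: 10 - 16 = -6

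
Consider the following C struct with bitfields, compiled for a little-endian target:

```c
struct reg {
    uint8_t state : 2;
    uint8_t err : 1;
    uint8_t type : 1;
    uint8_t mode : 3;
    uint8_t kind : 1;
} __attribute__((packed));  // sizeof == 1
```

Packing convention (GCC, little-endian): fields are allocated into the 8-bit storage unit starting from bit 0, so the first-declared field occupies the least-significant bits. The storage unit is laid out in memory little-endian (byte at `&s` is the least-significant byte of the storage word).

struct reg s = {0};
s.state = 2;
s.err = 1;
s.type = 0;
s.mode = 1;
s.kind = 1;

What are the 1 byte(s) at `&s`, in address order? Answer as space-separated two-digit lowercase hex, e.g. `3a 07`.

96

state (2b) val=2 bits=0x2 at bit 0: 0x02
err (1b) val=1 bits=0x1 at bit 2: 0x06
type (1b) val=0 bits=0x0 at bit 3: 0x06
mode (3b) val=1 bits=0x1 at bit 4: 0x16
kind (1b) val=1 bits=0x1 at bit 7: 0x96
word = 0x96 → little-endian bytes:
  [0]=0x96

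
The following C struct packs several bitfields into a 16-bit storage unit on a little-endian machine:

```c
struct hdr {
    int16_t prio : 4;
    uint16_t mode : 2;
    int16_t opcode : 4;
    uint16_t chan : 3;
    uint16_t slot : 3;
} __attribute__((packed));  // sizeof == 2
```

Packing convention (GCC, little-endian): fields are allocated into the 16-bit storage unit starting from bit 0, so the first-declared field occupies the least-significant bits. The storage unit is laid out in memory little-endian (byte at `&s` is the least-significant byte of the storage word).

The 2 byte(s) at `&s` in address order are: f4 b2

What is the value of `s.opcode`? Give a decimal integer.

[0]=0xf4 [1]=0xb2 (little-endian) → word 0xb2f4
prio [0+:4] = (word>>0) & 0xf = 4
mode [4+:2] = (word>>4) & 0x3 = 3
opcode [6+:4] = (word>>6) & 0xf = 11  ←
chan [10+:3] = (word>>10) & 0x7 = 4
slot [13+:3] = (word>>13) & 0x7 = 5
opcode signed 4b, MSB=1: 11 - 16 = -5

-5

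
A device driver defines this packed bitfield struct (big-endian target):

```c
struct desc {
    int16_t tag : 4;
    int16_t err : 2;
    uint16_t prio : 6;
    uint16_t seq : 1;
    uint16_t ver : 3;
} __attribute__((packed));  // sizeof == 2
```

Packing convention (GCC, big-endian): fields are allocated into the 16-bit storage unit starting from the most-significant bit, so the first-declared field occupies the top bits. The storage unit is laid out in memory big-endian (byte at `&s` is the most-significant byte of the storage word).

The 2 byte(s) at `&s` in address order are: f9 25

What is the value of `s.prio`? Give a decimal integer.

18

[0]=0xf9 [1]=0x25 (big-endian) → word 0xf925
tag [12+:4] = (word>>12) & 0xf = 15
err [10+:2] = (word>>10) & 0x3 = 2
prio [4+:6] = (word>>4) & 0x3f = 18  ←
seq [3+:1] = (word>>3) & 0x1 = 0
ver [0+:3] = (word>>0) & 0x7 = 5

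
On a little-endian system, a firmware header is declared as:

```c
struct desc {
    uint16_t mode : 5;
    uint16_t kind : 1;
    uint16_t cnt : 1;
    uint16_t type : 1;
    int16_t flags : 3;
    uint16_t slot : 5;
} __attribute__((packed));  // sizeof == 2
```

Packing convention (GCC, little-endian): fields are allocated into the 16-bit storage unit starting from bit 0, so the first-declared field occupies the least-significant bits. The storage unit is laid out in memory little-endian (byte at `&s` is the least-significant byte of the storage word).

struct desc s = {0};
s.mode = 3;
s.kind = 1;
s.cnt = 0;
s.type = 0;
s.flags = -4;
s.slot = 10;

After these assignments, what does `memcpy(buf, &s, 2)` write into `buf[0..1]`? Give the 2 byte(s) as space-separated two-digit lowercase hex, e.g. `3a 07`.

mode:5 = 3 → 0x3 << 0 → word 0x0003
kind:1 = 1 → 0x1 << 5 → word 0x0023
cnt:1 = 0 → 0x0 << 6 → word 0x0023
type:1 = 0 → 0x0 << 7 → word 0x0023
flags:3 = -4 → 0x4 << 8 → word 0x0423
slot:5 = 10 → 0xa << 11 → word 0x5423
word = 0x5423 → little-endian bytes:
  [0]=0x23  [1]=0x54

23 54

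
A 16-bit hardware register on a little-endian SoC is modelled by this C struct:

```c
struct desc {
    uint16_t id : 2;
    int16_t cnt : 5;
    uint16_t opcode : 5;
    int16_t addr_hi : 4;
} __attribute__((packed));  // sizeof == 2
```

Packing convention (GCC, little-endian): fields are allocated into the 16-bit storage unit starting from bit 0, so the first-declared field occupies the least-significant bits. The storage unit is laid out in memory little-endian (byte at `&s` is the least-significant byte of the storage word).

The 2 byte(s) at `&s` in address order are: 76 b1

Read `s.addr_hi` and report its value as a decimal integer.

-5

[0]=0x76 [1]=0xb1 (little-endian) → word 0xb176
id [0+:2] = (word>>0) & 0x3 = 2
cnt [2+:5] = (word>>2) & 0x1f = 29
opcode [7+:5] = (word>>7) & 0x1f = 2
addr_hi [12+:4] = (word>>12) & 0xf = 11  ←
addr_hi signed 4b, MSB=1: 11 - 16 = -5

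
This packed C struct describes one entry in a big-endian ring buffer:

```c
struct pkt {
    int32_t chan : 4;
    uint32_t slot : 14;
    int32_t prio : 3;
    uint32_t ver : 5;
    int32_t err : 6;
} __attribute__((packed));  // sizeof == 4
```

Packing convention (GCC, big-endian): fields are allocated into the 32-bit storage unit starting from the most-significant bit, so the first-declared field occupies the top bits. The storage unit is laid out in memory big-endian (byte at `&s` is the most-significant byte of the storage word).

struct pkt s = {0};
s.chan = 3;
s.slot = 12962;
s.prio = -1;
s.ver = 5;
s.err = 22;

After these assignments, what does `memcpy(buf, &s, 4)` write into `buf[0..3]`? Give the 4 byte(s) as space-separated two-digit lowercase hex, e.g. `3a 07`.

3c a8 b9 56

chan:4 = 3 → 0x3 << 28 → word 0x30000000
slot:14 = 12962 → 0x32a2 << 14 → word 0x3ca88000
prio:3 = -1 → 0x7 << 11 → word 0x3ca8b800
ver:5 = 5 → 0x5 << 6 → word 0x3ca8b940
err:6 = 22 → 0x16 << 0 → word 0x3ca8b956
word = 0x3ca8b956 → big-endian bytes:
  [0]=0x3c  [1]=0xa8  [2]=0xb9  [3]=0x56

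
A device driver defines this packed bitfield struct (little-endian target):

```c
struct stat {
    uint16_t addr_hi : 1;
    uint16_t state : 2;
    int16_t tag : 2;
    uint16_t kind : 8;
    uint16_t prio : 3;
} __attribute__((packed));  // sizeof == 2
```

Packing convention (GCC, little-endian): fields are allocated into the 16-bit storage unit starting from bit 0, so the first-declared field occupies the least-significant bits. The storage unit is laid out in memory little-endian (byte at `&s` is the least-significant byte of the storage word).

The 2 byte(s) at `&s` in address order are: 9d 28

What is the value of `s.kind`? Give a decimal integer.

68

[0]=0x9d [1]=0x28 (little-endian) → word 0x289d
addr_hi:1 @ bit 0 → (0x289d>>0)&0x1 = 0x1
state:2 @ bit 1 → (0x289d>>1)&0x3 = 0x2
tag:2 @ bit 3 → (0x289d>>3)&0x3 = 0x3
kind:8 @ bit 5 → (0x289d>>5)&0xff = 0x44  ←
prio:3 @ bit 13 → (0x289d>>13)&0x7 = 0x1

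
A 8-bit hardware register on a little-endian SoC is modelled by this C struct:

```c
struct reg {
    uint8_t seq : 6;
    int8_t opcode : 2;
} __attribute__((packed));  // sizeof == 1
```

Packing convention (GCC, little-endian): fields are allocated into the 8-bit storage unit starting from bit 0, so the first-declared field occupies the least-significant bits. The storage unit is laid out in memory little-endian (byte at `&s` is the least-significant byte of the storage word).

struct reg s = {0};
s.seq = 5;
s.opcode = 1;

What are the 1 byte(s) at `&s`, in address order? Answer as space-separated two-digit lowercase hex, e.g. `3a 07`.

45

seq (6b) val=5 bits=0x5 at bit 0: 0x05
opcode (2b) val=1 bits=0x1 at bit 6: 0x45
word = 0x45 → little-endian bytes:
  [0]=0x45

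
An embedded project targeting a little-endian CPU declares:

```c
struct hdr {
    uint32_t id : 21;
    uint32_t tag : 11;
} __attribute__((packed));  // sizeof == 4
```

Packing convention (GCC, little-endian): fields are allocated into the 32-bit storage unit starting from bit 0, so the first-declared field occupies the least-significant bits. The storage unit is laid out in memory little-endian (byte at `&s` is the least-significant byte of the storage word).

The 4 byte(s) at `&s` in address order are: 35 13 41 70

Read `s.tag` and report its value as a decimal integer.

[0]=0x35 [1]=0x13 [2]=0x41 [3]=0x70 (little-endian) → word 0x70411335
id [0+:21] = (word>>0) & 0x1fffff = 70453
tag [21+:11] = (word>>21) & 0x7ff = 898  ←

898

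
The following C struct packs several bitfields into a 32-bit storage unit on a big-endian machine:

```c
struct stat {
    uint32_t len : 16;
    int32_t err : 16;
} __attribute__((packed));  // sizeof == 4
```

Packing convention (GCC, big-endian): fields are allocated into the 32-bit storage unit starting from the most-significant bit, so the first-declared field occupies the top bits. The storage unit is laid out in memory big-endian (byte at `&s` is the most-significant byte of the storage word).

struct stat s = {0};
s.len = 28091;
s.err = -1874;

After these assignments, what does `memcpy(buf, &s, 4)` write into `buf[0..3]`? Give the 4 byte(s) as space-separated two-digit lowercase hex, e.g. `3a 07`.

len:16 = 28091 → 0x6dbb << 16 → word 0x6dbb0000
err:16 = -1874 → 0xf8ae << 0 → word 0x6dbbf8ae
word = 0x6dbbf8ae → big-endian bytes:
  [0]=0x6d  [1]=0xbb  [2]=0xf8  [3]=0xae

6d bb f8 ae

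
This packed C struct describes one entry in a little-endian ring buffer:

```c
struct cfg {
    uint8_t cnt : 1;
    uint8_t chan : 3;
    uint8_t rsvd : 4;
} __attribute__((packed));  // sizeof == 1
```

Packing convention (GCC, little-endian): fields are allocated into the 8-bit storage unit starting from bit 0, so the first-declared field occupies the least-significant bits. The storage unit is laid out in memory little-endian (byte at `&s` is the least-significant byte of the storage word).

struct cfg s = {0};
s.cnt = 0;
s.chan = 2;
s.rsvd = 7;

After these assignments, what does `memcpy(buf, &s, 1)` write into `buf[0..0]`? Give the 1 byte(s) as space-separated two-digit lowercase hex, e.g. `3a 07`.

74

[0+:1] cnt=0 & 0x1 = 0x0; word=0x00
[1+:3] chan=2 & 0x7 = 0x2; word=0x04
[4+:4] rsvd=7 & 0xf = 0x7; word=0x74
word = 0x74 → little-endian bytes:
  [0]=0x74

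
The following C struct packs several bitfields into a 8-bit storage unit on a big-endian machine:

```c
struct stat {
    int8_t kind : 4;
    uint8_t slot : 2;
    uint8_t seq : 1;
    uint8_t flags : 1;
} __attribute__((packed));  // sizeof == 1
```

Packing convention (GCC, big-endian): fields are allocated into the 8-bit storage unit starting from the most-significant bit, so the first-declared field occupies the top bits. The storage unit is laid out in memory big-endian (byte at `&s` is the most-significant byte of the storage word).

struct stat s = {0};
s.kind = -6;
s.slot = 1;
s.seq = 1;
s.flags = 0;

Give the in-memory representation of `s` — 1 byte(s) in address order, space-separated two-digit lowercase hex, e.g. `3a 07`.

a6

kind (4b) val=-6 bits=0xa at bit 4: 0xa0
slot (2b) val=1 bits=0x1 at bit 2: 0xa4
seq (1b) val=1 bits=0x1 at bit 1: 0xa6
flags (1b) val=0 bits=0x0 at bit 0: 0xa6
word = 0xa6 → big-endian bytes:
  [0]=0xa6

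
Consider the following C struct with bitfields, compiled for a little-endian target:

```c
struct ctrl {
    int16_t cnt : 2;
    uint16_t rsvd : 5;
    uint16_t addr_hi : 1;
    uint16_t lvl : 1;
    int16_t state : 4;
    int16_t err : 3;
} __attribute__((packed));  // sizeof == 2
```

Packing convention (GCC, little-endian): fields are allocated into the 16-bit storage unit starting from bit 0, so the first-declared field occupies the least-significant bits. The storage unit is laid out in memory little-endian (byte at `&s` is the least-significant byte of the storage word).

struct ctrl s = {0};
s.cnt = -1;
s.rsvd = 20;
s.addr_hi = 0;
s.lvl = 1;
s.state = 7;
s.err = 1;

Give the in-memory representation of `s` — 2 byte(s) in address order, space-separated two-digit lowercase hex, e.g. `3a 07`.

53 2f

cnt (2b) val=-1 bits=0x3 at bit 0: 0x0003
rsvd (5b) val=20 bits=0x14 at bit 2: 0x0053
addr_hi (1b) val=0 bits=0x0 at bit 7: 0x0053
lvl (1b) val=1 bits=0x1 at bit 8: 0x0153
state (4b) val=7 bits=0x7 at bit 9: 0x0f53
err (3b) val=1 bits=0x1 at bit 13: 0x2f53
word = 0x2f53 → little-endian bytes:
  [0]=0x53  [1]=0x2f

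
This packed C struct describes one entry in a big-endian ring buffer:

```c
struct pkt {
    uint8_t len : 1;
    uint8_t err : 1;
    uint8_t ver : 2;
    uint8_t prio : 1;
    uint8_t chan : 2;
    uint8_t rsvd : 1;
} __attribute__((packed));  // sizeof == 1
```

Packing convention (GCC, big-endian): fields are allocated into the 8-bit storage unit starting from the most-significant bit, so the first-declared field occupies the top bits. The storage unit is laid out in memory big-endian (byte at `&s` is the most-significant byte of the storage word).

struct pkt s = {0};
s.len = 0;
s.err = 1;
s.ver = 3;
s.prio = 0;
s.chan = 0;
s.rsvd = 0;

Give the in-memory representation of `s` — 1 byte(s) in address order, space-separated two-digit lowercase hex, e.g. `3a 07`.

[7+:1] len=0 & 0x1 = 0x0; word=0x00
[6+:1] err=1 & 0x1 = 0x1; word=0x40
[4+:2] ver=3 & 0x3 = 0x3; word=0x70
[3+:1] prio=0 & 0x1 = 0x0; word=0x70
[1+:2] chan=0 & 0x3 = 0x0; word=0x70
[0+:1] rsvd=0 & 0x1 = 0x0; word=0x70
word = 0x70 → big-endian bytes:
  [0]=0x70

70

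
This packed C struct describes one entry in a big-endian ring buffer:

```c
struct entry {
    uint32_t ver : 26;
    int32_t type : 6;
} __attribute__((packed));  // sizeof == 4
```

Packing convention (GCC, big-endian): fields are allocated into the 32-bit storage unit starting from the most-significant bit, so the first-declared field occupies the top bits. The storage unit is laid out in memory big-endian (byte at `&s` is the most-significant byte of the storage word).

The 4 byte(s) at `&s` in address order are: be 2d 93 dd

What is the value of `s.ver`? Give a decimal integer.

[0]=0xbe [1]=0x2d [2]=0x93 [3]=0xdd (big-endian) → word 0xbe2d93dd
ver:26 @ bit 6 → (0xbe2d93dd>>6)&0x3ffffff = 0x2f8b64f  ←
type:6 @ bit 0 → (0xbe2d93dd>>0)&0x3f = 0x1d

49854031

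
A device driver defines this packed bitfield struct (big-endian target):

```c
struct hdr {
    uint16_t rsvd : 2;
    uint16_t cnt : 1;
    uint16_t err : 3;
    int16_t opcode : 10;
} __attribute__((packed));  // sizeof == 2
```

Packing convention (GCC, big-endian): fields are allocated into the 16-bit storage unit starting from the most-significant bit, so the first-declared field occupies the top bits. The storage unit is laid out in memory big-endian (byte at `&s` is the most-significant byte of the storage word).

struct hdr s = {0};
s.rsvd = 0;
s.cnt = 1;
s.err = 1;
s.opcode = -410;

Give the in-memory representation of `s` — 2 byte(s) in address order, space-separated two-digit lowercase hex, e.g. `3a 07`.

rsvd:2 = 0 → 0x0 << 14 → word 0x0000
cnt:1 = 1 → 0x1 << 13 → word 0x2000
err:3 = 1 → 0x1 << 10 → word 0x2400
opcode:10 = -410 → 0x266 << 0 → word 0x2666
word = 0x2666 → big-endian bytes:
  [0]=0x26  [1]=0x66

26 66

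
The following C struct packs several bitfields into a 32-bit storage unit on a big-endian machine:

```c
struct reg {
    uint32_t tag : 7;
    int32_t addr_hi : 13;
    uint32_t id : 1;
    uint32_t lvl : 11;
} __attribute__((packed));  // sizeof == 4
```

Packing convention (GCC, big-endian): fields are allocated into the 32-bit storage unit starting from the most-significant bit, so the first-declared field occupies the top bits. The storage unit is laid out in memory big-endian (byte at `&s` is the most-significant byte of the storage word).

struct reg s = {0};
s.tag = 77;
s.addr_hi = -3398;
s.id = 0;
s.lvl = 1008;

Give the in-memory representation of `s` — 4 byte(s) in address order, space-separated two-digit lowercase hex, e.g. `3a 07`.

[25+:7] tag=77 & 0x7f = 0x4d; word=0x9a000000
[12+:13] addr_hi=-3398 & 0x1fff = 0x12ba; word=0x9b2ba000
[11+:1] id=0 & 0x1 = 0x0; word=0x9b2ba000
[0+:11] lvl=1008 & 0x7ff = 0x3f0; word=0x9b2ba3f0
word = 0x9b2ba3f0 → big-endian bytes:
  [0]=0x9b  [1]=0x2b  [2]=0xa3  [3]=0xf0

9b 2b a3 f0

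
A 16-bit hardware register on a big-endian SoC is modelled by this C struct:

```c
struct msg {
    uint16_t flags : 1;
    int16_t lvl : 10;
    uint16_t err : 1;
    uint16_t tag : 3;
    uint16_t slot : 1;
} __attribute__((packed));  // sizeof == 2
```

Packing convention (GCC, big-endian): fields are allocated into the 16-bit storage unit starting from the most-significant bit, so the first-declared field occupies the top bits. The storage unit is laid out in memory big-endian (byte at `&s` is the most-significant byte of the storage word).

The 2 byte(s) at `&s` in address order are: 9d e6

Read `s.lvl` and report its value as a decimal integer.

239

[0]=0x9d [1]=0xe6 (big-endian) → word 0x9de6
flags:1 @ bit 15 → (0x9de6>>15)&0x1 = 0x1
lvl:10 @ bit 5 → (0x9de6>>5)&0x3ff = 0xef  ←
err:1 @ bit 4 → (0x9de6>>4)&0x1 = 0x0
tag:3 @ bit 1 → (0x9de6>>1)&0x7 = 0x3
slot:1 @ bit 0 → (0x9de6>>0)&0x1 = 0x0
lvl signed 10b, MSB=0: value = 239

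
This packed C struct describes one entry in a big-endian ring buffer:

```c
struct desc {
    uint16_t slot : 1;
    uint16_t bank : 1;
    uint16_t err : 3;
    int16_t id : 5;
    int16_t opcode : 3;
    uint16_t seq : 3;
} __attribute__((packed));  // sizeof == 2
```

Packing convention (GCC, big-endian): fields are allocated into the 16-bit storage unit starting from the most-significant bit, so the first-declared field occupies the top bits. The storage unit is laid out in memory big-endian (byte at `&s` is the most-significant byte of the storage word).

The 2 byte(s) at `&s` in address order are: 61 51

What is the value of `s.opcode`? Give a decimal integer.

2

[0]=0x61 [1]=0x51 (big-endian) → word 0x6151
slot [15+:1] = (word>>15) & 0x1 = 0
bank [14+:1] = (word>>14) & 0x1 = 1
err [11+:3] = (word>>11) & 0x7 = 4
id [6+:5] = (word>>6) & 0x1f = 5
opcode [3+:3] = (word>>3) & 0x7 = 2  ←
seq [0+:3] = (word>>0) & 0x7 = 1
opcode signed 3b, MSB=0: value = 2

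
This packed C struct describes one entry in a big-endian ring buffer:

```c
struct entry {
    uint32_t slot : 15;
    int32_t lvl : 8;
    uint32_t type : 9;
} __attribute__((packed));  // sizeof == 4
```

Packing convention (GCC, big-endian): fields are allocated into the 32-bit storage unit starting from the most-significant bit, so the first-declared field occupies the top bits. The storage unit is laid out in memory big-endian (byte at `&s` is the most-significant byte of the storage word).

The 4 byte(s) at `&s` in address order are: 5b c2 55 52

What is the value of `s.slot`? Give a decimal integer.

[0]=0x5b [1]=0xc2 [2]=0x55 [3]=0x52 (big-endian) → word 0x5bc25552
slot [17+:15] = (word>>17) & 0x7fff = 11745  ←
lvl [9+:8] = (word>>9) & 0xff = 42
type [0+:9] = (word>>0) & 0x1ff = 338

11745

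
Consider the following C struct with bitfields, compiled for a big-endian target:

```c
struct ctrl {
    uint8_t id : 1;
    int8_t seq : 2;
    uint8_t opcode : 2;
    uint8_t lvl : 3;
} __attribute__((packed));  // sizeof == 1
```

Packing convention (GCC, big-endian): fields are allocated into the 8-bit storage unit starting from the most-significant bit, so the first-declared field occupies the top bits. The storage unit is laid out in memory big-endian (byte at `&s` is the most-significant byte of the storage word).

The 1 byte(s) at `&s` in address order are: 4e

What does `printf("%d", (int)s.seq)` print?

[0]=0x4e (big-endian) → word 0x4e
id [7+:1] = (word>>7) & 0x1 = 0
seq [5+:2] = (word>>5) & 0x3 = 2  ←
opcode [3+:2] = (word>>3) & 0x3 = 1
lvl [0+:3] = (word>>0) & 0x7 = 6
seq signed 2b, MSB=1: 2 - 4 = -2

-2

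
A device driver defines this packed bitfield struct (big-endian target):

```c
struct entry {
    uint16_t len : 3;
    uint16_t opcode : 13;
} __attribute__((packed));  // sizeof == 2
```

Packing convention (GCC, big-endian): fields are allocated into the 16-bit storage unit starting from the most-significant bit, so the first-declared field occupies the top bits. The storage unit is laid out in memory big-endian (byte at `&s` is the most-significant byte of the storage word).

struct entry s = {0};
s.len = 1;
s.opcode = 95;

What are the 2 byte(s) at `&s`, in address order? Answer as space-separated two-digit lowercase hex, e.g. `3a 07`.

20 5f

[13+:3] len=1 & 0x7 = 0x1; word=0x2000
[0+:13] opcode=95 & 0x1fff = 0x5f; word=0x205f
word = 0x205f → big-endian bytes:
  [0]=0x20  [1]=0x5f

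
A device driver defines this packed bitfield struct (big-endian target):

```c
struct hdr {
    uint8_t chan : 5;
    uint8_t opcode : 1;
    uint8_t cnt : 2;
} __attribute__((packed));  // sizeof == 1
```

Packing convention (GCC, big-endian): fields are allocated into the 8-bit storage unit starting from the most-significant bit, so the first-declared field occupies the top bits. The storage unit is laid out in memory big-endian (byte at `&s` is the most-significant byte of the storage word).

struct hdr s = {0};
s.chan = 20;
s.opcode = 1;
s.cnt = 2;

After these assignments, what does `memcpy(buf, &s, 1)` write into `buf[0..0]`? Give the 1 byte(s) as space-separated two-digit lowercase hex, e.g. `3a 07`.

[3+:5] chan=20 & 0x1f = 0x14; word=0xa0
[2+:1] opcode=1 & 0x1 = 0x1; word=0xa4
[0+:2] cnt=2 & 0x3 = 0x2; word=0xa6
word = 0xa6 → big-endian bytes:
  [0]=0xa6

a6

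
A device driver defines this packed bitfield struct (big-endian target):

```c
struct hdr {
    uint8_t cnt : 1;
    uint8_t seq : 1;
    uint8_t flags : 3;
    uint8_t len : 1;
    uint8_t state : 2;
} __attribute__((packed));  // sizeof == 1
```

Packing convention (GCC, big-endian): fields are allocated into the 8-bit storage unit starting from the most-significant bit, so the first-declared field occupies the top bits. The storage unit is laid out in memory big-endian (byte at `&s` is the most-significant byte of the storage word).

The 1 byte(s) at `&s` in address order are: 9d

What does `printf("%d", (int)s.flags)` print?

3

[0]=0x9d (big-endian) → word 0x9d
cnt:1 @ bit 7 → (0x9d>>7)&0x1 = 0x1
seq:1 @ bit 6 → (0x9d>>6)&0x1 = 0x0
flags:3 @ bit 3 → (0x9d>>3)&0x7 = 0x3  ←
len:1 @ bit 2 → (0x9d>>2)&0x1 = 0x1
state:2 @ bit 0 → (0x9d>>0)&0x3 = 0x1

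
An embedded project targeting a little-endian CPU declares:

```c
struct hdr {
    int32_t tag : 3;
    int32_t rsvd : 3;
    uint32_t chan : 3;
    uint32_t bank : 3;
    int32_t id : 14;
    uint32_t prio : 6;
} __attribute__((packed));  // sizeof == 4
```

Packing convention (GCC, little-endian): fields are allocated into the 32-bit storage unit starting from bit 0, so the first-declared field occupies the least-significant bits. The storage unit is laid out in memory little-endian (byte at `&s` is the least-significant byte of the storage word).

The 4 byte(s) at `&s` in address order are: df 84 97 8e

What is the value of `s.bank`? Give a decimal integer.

[0]=0xdf [1]=0x84 [2]=0x97 [3]=0x8e (little-endian) → word 0x8e9784df
tag:3 @ bit 0 → (0x8e9784df>>0)&0x7 = 0x7
rsvd:3 @ bit 3 → (0x8e9784df>>3)&0x7 = 0x3
chan:3 @ bit 6 → (0x8e9784df>>6)&0x7 = 0x3
bank:3 @ bit 9 → (0x8e9784df>>9)&0x7 = 0x2  ←
id:14 @ bit 12 → (0x8e9784df>>12)&0x3fff = 0x2978
prio:6 @ bit 26 → (0x8e9784df>>26)&0x3f = 0x23

2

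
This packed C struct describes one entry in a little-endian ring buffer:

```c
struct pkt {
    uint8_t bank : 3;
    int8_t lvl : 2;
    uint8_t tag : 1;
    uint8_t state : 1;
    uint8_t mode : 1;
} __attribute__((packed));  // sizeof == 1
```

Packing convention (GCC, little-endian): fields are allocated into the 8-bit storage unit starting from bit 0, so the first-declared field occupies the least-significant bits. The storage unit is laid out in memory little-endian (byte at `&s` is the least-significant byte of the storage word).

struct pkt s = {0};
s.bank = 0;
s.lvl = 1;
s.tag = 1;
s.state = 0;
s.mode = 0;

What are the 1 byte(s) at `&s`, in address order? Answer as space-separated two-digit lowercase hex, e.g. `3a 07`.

28

[0+:3] bank=0 & 0x7 = 0x0; word=0x00
[3+:2] lvl=1 & 0x3 = 0x1; word=0x08
[5+:1] tag=1 & 0x1 = 0x1; word=0x28
[6+:1] state=0 & 0x1 = 0x0; word=0x28
[7+:1] mode=0 & 0x1 = 0x0; word=0x28
word = 0x28 → little-endian bytes:
  [0]=0x28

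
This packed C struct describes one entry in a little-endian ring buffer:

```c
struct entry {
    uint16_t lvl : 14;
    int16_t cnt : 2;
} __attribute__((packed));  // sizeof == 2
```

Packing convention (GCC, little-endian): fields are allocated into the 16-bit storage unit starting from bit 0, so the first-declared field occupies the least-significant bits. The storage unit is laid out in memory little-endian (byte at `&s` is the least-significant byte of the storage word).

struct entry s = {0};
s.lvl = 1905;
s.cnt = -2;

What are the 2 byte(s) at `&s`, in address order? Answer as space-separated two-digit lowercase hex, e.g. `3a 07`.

71 87

lvl (14b) val=1905 bits=0x771 at bit 0: 0x0771
cnt (2b) val=-2 bits=0x2 at bit 14: 0x8771
word = 0x8771 → little-endian bytes:
  [0]=0x71  [1]=0x87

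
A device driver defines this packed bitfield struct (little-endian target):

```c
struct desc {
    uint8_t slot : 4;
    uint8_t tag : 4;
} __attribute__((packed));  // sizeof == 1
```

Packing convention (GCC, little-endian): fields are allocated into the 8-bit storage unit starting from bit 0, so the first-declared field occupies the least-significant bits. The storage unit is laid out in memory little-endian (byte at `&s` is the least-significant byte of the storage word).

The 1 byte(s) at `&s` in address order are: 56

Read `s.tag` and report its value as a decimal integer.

[0]=0x56 (little-endian) → word 0x56
slot:4 @ bit 0 → (0x56>>0)&0xf = 0x6
tag:4 @ bit 4 → (0x56>>4)&0xf = 0x5  ←

5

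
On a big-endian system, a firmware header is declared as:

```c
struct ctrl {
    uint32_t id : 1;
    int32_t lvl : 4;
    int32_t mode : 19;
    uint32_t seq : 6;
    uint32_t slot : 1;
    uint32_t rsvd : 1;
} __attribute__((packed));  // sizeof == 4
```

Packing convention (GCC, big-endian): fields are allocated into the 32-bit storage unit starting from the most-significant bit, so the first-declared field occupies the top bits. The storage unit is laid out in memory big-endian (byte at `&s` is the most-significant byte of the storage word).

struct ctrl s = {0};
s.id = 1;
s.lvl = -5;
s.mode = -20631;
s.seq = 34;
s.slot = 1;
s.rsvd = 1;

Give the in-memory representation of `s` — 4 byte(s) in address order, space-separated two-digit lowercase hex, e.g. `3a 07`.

df af 69 8b

[31+:1] id=1 & 0x1 = 0x1; word=0x80000000
[27+:4] lvl=-5 & 0xf = 0xb; word=0xd8000000
[8+:19] mode=-20631 & 0x7ffff = 0x7af69; word=0xdfaf6900
[2+:6] seq=34 & 0x3f = 0x22; word=0xdfaf6988
[1+:1] slot=1 & 0x1 = 0x1; word=0xdfaf698a
[0+:1] rsvd=1 & 0x1 = 0x1; word=0xdfaf698b
word = 0xdfaf698b → big-endian bytes:
  [0]=0xdf  [1]=0xaf  [2]=0x69  [3]=0x8b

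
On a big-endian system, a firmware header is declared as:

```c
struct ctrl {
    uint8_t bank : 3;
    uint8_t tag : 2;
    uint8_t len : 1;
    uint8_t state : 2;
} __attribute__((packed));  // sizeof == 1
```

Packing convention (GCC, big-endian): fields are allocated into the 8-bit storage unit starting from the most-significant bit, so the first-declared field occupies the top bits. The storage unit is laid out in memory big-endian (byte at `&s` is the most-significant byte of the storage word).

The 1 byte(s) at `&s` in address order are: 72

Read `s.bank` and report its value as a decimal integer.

[0]=0x72 (big-endian) → word 0x72
bank [5+:3] = (word>>5) & 0x7 = 3  ←
tag [3+:2] = (word>>3) & 0x3 = 2
len [2+:1] = (word>>2) & 0x1 = 0
state [0+:2] = (word>>0) & 0x3 = 2

3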